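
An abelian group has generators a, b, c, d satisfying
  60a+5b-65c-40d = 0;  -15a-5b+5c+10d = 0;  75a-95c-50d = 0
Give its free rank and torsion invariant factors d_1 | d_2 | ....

rank_ℚ(R)=3; free=4−3=1
SNF(R) diag = [5, 5, 15] → torsion [5, 5, 15]

Answer: M ≅ ℤ^1 ⊕ ℤ/5 ⊕ ℤ/5 ⊕ ℤ/15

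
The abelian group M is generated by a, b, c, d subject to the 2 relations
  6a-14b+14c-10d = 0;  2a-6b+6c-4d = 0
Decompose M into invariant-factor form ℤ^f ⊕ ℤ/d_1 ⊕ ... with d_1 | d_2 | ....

rank_ℚ(R)=2; free=4−2=2
SNF(R) diag = [2, 2] → torsion [2, 2]

Answer: M ≅ ℤ^2 ⊕ ℤ/2 ⊕ ℤ/2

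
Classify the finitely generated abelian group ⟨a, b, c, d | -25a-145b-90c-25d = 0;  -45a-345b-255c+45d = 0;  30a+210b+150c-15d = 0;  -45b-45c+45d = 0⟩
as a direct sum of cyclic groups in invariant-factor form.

rank_ℚ(R)=4; free=4−4=0
SNF(R) diag = [5, 15, 15, 45] → torsion [5, 15, 15, 45]

Answer: M ≅ ℤ/5 ⊕ ℤ/15 ⊕ ℤ/15 ⊕ ℤ/45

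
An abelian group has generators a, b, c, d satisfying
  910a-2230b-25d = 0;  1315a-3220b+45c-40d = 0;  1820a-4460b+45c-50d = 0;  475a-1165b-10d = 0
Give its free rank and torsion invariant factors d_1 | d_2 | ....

rank_ℚ(R)=4; free=4−4=0
SNF(R) diag = [5, 15, 45, 45] → torsion [5, 15, 45, 45]

Answer: M ≅ ℤ/5 ⊕ ℤ/15 ⊕ ℤ/45 ⊕ ℤ/45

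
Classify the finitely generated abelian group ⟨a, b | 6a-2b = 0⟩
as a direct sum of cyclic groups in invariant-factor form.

rank_ℚ(R)=1; free=2−1=1
SNF(R) diag = [2] → torsion [2]

Answer: M ≅ ℤ^1 ⊕ ℤ/2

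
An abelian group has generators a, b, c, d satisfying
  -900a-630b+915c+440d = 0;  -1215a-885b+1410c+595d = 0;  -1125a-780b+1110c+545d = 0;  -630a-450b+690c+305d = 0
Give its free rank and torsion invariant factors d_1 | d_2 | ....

Answer: M ≅ ℤ/5 ⊕ ℤ/15 ⊕ ℤ/45 ⊕ ℤ/45

Derivation:
rank_ℚ(R)=4; free=4−4=0
SNF(R) diag = [5, 15, 45, 45] → torsion [5, 15, 45, 45]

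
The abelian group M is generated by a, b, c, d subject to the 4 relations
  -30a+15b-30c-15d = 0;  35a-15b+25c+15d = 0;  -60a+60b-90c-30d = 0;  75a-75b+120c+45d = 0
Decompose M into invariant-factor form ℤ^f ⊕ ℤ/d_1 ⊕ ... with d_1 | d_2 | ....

Answer: M ≅ ℤ/5 ⊕ ℤ/15 ⊕ ℤ/15 ⊕ ℤ/30

Derivation:
rank_ℚ(R)=4; free=4−4=0
SNF(R) diag = [5, 15, 15, 30] → torsion [5, 15, 15, 30]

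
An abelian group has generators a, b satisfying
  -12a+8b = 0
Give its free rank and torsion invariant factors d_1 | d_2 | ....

Answer: M ≅ ℤ^1 ⊕ ℤ/4

Derivation:
rank_ℚ(R)=1; free=2−1=1
SNF(R) diag = [4] → torsion [4]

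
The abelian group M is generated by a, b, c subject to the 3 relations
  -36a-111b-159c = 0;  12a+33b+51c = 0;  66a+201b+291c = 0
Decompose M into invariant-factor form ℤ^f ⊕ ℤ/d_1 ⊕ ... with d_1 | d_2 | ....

rank_ℚ(R)=3; free=3−3=0
SNF(R) diag = [3, 6, 6] → torsion [3, 6, 6]

Answer: M ≅ ℤ/3 ⊕ ℤ/6 ⊕ ℤ/6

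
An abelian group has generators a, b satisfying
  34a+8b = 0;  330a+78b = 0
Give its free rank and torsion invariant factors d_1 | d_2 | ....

rank_ℚ(R)=2; free=2−2=0
SNF(R) diag = [2, 6] → torsion [2, 6]

Answer: M ≅ ℤ/2 ⊕ ℤ/6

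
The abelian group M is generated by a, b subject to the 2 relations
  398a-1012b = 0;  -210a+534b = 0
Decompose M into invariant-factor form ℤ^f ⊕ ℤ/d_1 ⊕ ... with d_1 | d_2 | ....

rank_ℚ(R)=2; free=2−2=0
SNF(R) diag = [2, 6] → torsion [2, 6]

Answer: M ≅ ℤ/2 ⊕ ℤ/6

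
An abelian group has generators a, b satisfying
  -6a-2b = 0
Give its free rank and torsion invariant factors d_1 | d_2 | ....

Answer: M ≅ ℤ^1 ⊕ ℤ/2

Derivation:
rank_ℚ(R)=1; free=2−1=1
SNF(R) diag = [2] → torsion [2]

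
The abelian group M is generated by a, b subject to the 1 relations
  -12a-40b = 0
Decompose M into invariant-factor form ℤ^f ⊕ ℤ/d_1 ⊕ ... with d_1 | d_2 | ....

Answer: M ≅ ℤ^1 ⊕ ℤ/4

Derivation:
rank_ℚ(R)=1; free=2−1=1
SNF(R) diag = [4] → torsion [4]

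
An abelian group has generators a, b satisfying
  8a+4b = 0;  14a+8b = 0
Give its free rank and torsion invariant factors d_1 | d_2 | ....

rank_ℚ(R)=2; free=2−2=0
SNF(R) diag = [2, 4] → torsion [2, 4]

Answer: M ≅ ℤ/2 ⊕ ℤ/4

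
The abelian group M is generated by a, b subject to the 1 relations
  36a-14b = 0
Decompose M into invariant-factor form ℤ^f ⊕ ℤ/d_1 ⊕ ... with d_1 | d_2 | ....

rank_ℚ(R)=1; free=2−1=1
SNF(R) diag = [2] → torsion [2]

Answer: M ≅ ℤ^1 ⊕ ℤ/2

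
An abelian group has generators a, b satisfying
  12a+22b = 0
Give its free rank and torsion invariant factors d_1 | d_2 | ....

rank_ℚ(R)=1; free=2−1=1
SNF(R) diag = [2] → torsion [2]

Answer: M ≅ ℤ^1 ⊕ ℤ/2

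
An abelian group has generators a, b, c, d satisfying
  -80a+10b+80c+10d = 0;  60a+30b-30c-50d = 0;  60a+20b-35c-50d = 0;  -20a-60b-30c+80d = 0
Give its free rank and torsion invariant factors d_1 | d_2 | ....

Answer: M ≅ ℤ/5 ⊕ ℤ/10 ⊕ ℤ/20 ⊕ ℤ/60

Derivation:
rank_ℚ(R)=4; free=4−4=0
SNF(R) diag = [5, 10, 20, 60] → torsion [5, 10, 20, 60]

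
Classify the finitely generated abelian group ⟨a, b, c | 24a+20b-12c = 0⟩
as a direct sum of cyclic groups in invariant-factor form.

Answer: M ≅ ℤ^2 ⊕ ℤ/4

Derivation:
rank_ℚ(R)=1; free=3−1=2
SNF(R) diag = [4] → torsion [4]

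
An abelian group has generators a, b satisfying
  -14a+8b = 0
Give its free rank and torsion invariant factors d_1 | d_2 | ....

rank_ℚ(R)=1; free=2−1=1
SNF(R) diag = [2] → torsion [2]

Answer: M ≅ ℤ^1 ⊕ ℤ/2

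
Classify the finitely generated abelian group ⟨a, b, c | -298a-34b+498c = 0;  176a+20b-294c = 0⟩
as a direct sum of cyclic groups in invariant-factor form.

rank_ℚ(R)=2; free=3−2=1
SNF(R) diag = [2, 6] → torsion [2, 6]

Answer: M ≅ ℤ^1 ⊕ ℤ/2 ⊕ ℤ/6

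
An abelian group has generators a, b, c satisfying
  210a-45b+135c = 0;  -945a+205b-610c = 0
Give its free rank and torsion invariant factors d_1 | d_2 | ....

Answer: M ≅ ℤ^1 ⊕ ℤ/5 ⊕ ℤ/15

Derivation:
rank_ℚ(R)=2; free=3−2=1
SNF(R) diag = [5, 15] → torsion [5, 15]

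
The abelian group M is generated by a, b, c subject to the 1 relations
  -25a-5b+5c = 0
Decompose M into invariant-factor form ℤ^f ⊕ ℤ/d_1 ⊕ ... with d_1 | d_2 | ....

Answer: M ≅ ℤ^2 ⊕ ℤ/5

Derivation:
rank_ℚ(R)=1; free=3−1=2
SNF(R) diag = [5] → torsion [5]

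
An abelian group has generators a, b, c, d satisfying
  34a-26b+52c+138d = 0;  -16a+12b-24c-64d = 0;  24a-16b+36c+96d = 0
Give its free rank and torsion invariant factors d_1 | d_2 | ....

Answer: M ≅ ℤ^1 ⊕ ℤ/2 ⊕ ℤ/4 ⊕ ℤ/4

Derivation:
rank_ℚ(R)=3; free=4−3=1
SNF(R) diag = [2, 4, 4] → torsion [2, 4, 4]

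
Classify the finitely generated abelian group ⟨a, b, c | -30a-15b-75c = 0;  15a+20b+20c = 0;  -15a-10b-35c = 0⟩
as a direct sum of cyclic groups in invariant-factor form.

rank_ℚ(R)=3; free=3−3=0
SNF(R) diag = [5, 5, 15] → torsion [5, 5, 15]

Answer: M ≅ ℤ/5 ⊕ ℤ/5 ⊕ ℤ/15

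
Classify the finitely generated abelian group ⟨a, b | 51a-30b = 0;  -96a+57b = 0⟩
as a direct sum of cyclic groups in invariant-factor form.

Answer: M ≅ ℤ/3 ⊕ ℤ/9

Derivation:
rank_ℚ(R)=2; free=2−2=0
SNF(R) diag = [3, 9] → torsion [3, 9]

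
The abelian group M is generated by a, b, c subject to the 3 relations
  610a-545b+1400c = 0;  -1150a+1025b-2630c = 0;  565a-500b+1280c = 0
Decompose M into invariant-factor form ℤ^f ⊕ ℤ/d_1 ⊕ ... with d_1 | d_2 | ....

rank_ℚ(R)=3; free=3−3=0
SNF(R) diag = [5, 15, 30] → torsion [5, 15, 30]

Answer: M ≅ ℤ/5 ⊕ ℤ/15 ⊕ ℤ/30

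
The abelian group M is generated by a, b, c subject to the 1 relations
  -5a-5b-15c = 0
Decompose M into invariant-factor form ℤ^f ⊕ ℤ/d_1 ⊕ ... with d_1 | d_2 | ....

rank_ℚ(R)=1; free=3−1=2
SNF(R) diag = [5] → torsion [5]

Answer: M ≅ ℤ^2 ⊕ ℤ/5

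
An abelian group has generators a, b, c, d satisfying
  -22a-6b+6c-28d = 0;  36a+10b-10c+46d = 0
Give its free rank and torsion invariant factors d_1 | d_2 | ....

Answer: M ≅ ℤ^2 ⊕ ℤ/2 ⊕ ℤ/2

Derivation:
rank_ℚ(R)=2; free=4−2=2
SNF(R) diag = [2, 2] → torsion [2, 2]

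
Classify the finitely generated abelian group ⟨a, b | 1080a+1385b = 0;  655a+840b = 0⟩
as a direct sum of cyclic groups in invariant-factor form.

Answer: M ≅ ℤ/5 ⊕ ℤ/5

Derivation:
rank_ℚ(R)=2; free=2−2=0
SNF(R) diag = [5, 5] → torsion [5, 5]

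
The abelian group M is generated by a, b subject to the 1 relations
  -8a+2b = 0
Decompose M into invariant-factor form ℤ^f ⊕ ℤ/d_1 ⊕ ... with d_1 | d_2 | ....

rank_ℚ(R)=1; free=2−1=1
SNF(R) diag = [2] → torsion [2]

Answer: M ≅ ℤ^1 ⊕ ℤ/2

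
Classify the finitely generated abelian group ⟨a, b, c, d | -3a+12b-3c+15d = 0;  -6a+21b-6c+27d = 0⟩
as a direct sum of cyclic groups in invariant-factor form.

rank_ℚ(R)=2; free=4−2=2
SNF(R) diag = [3, 3] → torsion [3, 3]

Answer: M ≅ ℤ^2 ⊕ ℤ/3 ⊕ ℤ/3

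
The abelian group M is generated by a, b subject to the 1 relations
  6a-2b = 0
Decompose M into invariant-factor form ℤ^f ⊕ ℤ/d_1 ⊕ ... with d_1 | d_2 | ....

rank_ℚ(R)=1; free=2−1=1
SNF(R) diag = [2] → torsion [2]

Answer: M ≅ ℤ^1 ⊕ ℤ/2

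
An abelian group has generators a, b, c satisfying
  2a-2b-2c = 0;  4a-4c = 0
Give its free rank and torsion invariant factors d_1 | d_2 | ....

Answer: M ≅ ℤ^1 ⊕ ℤ/2 ⊕ ℤ/4

Derivation:
rank_ℚ(R)=2; free=3−2=1
SNF(R) diag = [2, 4] → torsion [2, 4]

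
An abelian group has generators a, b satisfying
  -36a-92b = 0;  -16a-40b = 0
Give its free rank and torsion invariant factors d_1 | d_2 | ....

rank_ℚ(R)=2; free=2−2=0
SNF(R) diag = [4, 8] → torsion [4, 8]

Answer: M ≅ ℤ/4 ⊕ ℤ/8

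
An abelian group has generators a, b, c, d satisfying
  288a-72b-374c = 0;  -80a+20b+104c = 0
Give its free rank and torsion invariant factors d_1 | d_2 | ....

rank_ℚ(R)=2; free=4−2=2
SNF(R) diag = [2, 4] → torsion [2, 4]

Answer: M ≅ ℤ^2 ⊕ ℤ/2 ⊕ ℤ/4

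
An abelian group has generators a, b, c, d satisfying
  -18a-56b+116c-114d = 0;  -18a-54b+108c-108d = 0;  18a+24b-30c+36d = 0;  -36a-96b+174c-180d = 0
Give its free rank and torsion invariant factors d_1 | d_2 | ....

Answer: M ≅ ℤ/2 ⊕ ℤ/6 ⊕ ℤ/18 ⊕ ℤ/18

Derivation:
rank_ℚ(R)=4; free=4−4=0
SNF(R) diag = [2, 6, 18, 18] → torsion [2, 6, 18, 18]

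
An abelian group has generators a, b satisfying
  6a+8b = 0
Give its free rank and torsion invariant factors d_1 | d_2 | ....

rank_ℚ(R)=1; free=2−1=1
SNF(R) diag = [2] → torsion [2]

Answer: M ≅ ℤ^1 ⊕ ℤ/2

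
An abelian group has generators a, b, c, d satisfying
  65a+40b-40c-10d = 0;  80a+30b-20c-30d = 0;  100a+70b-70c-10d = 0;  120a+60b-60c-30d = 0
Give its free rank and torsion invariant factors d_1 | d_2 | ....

rank_ℚ(R)=4; free=4−4=0
SNF(R) diag = [5, 10, 10, 30] → torsion [5, 10, 10, 30]

Answer: M ≅ ℤ/5 ⊕ ℤ/10 ⊕ ℤ/10 ⊕ ℤ/30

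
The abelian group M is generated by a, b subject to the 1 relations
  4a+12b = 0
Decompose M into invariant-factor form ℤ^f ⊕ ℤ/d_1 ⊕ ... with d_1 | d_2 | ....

Answer: M ≅ ℤ^1 ⊕ ℤ/4

Derivation:
rank_ℚ(R)=1; free=2−1=1
SNF(R) diag = [4] → torsion [4]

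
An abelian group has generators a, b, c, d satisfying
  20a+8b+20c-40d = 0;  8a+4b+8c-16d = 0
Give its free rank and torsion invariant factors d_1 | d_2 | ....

Answer: M ≅ ℤ^2 ⊕ ℤ/4 ⊕ ℤ/4

Derivation:
rank_ℚ(R)=2; free=4−2=2
SNF(R) diag = [4, 4] → torsion [4, 4]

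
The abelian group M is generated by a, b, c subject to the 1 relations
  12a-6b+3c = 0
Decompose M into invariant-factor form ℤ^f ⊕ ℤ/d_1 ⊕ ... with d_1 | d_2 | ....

Answer: M ≅ ℤ^2 ⊕ ℤ/3

Derivation:
rank_ℚ(R)=1; free=3−1=2
SNF(R) diag = [3] → torsion [3]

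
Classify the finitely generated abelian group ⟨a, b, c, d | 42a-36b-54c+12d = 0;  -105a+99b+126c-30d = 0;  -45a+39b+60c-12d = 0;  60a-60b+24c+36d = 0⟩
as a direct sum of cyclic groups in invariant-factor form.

rank_ℚ(R)=4; free=4−4=0
SNF(R) diag = [3, 6, 18, 36] → torsion [3, 6, 18, 36]

Answer: M ≅ ℤ/3 ⊕ ℤ/6 ⊕ ℤ/18 ⊕ ℤ/36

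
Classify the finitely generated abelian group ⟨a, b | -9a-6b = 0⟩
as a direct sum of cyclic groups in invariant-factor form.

Answer: M ≅ ℤ^1 ⊕ ℤ/3

Derivation:
rank_ℚ(R)=1; free=2−1=1
SNF(R) diag = [3] → torsion [3]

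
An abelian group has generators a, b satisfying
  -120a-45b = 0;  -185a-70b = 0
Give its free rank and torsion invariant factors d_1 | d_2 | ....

Answer: M ≅ ℤ/5 ⊕ ℤ/15

Derivation:
rank_ℚ(R)=2; free=2−2=0
SNF(R) diag = [5, 15] → torsion [5, 15]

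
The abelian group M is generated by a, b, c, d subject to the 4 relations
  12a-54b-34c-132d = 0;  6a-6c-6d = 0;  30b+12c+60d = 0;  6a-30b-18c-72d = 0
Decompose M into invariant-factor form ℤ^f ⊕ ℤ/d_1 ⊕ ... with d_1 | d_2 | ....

rank_ℚ(R)=4; free=4−4=0
SNF(R) diag = [2, 6, 6, 6] → torsion [2, 6, 6, 6]

Answer: M ≅ ℤ/2 ⊕ ℤ/6 ⊕ ℤ/6 ⊕ ℤ/6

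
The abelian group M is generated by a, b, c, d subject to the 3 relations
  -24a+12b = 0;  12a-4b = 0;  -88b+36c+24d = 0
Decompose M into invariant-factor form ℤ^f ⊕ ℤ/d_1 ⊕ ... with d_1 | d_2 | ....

rank_ℚ(R)=3; free=4−3=1
SNF(R) diag = [4, 12, 12] → torsion [4, 12, 12]

Answer: M ≅ ℤ^1 ⊕ ℤ/4 ⊕ ℤ/12 ⊕ ℤ/12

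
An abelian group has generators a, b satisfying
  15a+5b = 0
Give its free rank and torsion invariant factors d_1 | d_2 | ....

rank_ℚ(R)=1; free=2−1=1
SNF(R) diag = [5] → torsion [5]

Answer: M ≅ ℤ^1 ⊕ ℤ/5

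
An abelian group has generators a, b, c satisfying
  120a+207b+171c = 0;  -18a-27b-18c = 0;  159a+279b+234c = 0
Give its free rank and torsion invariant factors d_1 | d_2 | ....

Answer: M ≅ ℤ/3 ⊕ ℤ/9 ⊕ ℤ/27

Derivation:
rank_ℚ(R)=3; free=3−3=0
SNF(R) diag = [3, 9, 27] → torsion [3, 9, 27]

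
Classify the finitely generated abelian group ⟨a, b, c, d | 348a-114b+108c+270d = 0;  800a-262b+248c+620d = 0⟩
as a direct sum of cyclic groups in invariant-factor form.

rank_ℚ(R)=2; free=4−2=2
SNF(R) diag = [2, 6] → torsion [2, 6]

Answer: M ≅ ℤ^2 ⊕ ℤ/2 ⊕ ℤ/6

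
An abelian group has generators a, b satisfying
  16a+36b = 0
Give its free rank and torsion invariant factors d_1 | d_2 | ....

rank_ℚ(R)=1; free=2−1=1
SNF(R) diag = [4] → torsion [4]

Answer: M ≅ ℤ^1 ⊕ ℤ/4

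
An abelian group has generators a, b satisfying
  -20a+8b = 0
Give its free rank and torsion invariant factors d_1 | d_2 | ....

rank_ℚ(R)=1; free=2−1=1
SNF(R) diag = [4] → torsion [4]

Answer: M ≅ ℤ^1 ⊕ ℤ/4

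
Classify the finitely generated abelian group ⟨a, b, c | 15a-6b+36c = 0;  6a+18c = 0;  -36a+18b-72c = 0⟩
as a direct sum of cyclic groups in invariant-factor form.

rank_ℚ(R)=3; free=3−3=0
SNF(R) diag = [3, 6, 18] → torsion [3, 6, 18]

Answer: M ≅ ℤ/3 ⊕ ℤ/6 ⊕ ℤ/18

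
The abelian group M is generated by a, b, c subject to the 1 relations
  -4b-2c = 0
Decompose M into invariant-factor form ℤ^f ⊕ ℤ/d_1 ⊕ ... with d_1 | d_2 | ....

rank_ℚ(R)=1; free=3−1=2
SNF(R) diag = [2] → torsion [2]

Answer: M ≅ ℤ^2 ⊕ ℤ/2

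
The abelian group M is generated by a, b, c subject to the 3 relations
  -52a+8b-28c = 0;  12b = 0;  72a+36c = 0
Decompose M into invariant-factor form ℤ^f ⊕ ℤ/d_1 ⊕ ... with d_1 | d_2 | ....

Answer: M ≅ ℤ/4 ⊕ ℤ/12 ⊕ ℤ/36

Derivation:
rank_ℚ(R)=3; free=3−3=0
SNF(R) diag = [4, 12, 36] → torsion [4, 12, 36]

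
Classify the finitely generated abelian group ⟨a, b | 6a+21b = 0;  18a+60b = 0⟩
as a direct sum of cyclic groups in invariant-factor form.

Answer: M ≅ ℤ/3 ⊕ ℤ/6

Derivation:
rank_ℚ(R)=2; free=2−2=0
SNF(R) diag = [3, 6] → torsion [3, 6]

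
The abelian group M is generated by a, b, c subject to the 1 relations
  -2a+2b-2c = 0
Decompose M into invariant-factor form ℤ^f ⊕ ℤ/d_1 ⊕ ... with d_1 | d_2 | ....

rank_ℚ(R)=1; free=3−1=2
SNF(R) diag = [2] → torsion [2]

Answer: M ≅ ℤ^2 ⊕ ℤ/2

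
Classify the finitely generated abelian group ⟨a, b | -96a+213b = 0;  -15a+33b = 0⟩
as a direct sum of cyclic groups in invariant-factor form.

Answer: M ≅ ℤ/3 ⊕ ℤ/9

Derivation:
rank_ℚ(R)=2; free=2−2=0
SNF(R) diag = [3, 9] → torsion [3, 9]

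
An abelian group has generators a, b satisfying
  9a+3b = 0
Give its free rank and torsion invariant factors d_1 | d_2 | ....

Answer: M ≅ ℤ^1 ⊕ ℤ/3

Derivation:
rank_ℚ(R)=1; free=2−1=1
SNF(R) diag = [3] → torsion [3]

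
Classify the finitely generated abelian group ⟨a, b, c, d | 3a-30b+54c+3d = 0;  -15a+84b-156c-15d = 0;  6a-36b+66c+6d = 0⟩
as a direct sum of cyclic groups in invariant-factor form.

rank_ℚ(R)=3; free=4−3=1
SNF(R) diag = [3, 6, 6] → torsion [3, 6, 6]

Answer: M ≅ ℤ^1 ⊕ ℤ/3 ⊕ ℤ/6 ⊕ ℤ/6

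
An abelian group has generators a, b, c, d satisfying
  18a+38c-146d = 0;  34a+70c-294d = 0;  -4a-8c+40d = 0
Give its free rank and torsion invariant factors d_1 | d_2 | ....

rank_ℚ(R)=3; free=4−3=1
SNF(R) diag = [2, 4, 12] → torsion [2, 4, 12]

Answer: M ≅ ℤ^1 ⊕ ℤ/2 ⊕ ℤ/4 ⊕ ℤ/12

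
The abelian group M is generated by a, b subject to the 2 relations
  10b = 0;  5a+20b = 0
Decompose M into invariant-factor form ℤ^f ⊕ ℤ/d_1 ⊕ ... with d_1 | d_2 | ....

rank_ℚ(R)=2; free=2−2=0
SNF(R) diag = [5, 10] → torsion [5, 10]

Answer: M ≅ ℤ/5 ⊕ ℤ/10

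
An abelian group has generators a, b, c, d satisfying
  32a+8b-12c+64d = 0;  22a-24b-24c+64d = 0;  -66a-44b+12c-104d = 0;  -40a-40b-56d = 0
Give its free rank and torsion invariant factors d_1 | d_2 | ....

rank_ℚ(R)=4; free=4−4=0
SNF(R) diag = [2, 4, 12, 24] → torsion [2, 4, 12, 24]

Answer: M ≅ ℤ/2 ⊕ ℤ/4 ⊕ ℤ/12 ⊕ ℤ/24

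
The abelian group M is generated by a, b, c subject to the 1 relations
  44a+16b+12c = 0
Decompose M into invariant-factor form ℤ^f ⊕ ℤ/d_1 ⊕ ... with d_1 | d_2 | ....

Answer: M ≅ ℤ^2 ⊕ ℤ/4

Derivation:
rank_ℚ(R)=1; free=3−1=2
SNF(R) diag = [4] → torsion [4]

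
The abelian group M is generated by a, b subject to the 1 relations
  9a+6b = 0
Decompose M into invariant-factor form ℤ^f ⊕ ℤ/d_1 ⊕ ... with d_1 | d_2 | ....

rank_ℚ(R)=1; free=2−1=1
SNF(R) diag = [3] → torsion [3]

Answer: M ≅ ℤ^1 ⊕ ℤ/3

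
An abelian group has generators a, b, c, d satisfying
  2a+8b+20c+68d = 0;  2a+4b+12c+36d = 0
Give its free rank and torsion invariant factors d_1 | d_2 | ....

Answer: M ≅ ℤ^2 ⊕ ℤ/2 ⊕ ℤ/4

Derivation:
rank_ℚ(R)=2; free=4−2=2
SNF(R) diag = [2, 4] → torsion [2, 4]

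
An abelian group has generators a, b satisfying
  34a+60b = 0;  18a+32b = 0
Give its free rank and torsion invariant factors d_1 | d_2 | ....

Answer: M ≅ ℤ/2 ⊕ ℤ/4

Derivation:
rank_ℚ(R)=2; free=2−2=0
SNF(R) diag = [2, 4] → torsion [2, 4]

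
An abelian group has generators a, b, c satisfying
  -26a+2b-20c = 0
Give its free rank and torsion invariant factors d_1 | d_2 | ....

Answer: M ≅ ℤ^2 ⊕ ℤ/2

Derivation:
rank_ℚ(R)=1; free=3−1=2
SNF(R) diag = [2] → torsion [2]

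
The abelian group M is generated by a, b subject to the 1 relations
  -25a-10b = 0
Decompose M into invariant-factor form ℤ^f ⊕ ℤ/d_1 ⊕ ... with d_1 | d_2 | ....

Answer: M ≅ ℤ^1 ⊕ ℤ/5

Derivation:
rank_ℚ(R)=1; free=2−1=1
SNF(R) diag = [5] → torsion [5]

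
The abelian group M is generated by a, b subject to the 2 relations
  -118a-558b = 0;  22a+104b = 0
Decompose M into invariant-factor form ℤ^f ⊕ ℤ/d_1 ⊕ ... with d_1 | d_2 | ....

Answer: M ≅ ℤ/2 ⊕ ℤ/2

Derivation:
rank_ℚ(R)=2; free=2−2=0
SNF(R) diag = [2, 2] → torsion [2, 2]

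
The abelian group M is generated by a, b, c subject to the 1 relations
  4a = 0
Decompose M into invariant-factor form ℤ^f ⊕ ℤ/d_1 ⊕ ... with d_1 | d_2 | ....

rank_ℚ(R)=1; free=3−1=2
SNF(R) diag = [4] → torsion [4]

Answer: M ≅ ℤ^2 ⊕ ℤ/4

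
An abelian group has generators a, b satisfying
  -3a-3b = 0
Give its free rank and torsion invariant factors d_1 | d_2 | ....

Answer: M ≅ ℤ^1 ⊕ ℤ/3

Derivation:
rank_ℚ(R)=1; free=2−1=1
SNF(R) diag = [3] → torsion [3]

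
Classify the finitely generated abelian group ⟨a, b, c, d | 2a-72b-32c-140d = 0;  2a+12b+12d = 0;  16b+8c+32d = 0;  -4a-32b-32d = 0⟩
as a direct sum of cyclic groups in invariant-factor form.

Answer: M ≅ ℤ/2 ⊕ ℤ/4 ⊕ ℤ/8 ⊕ ℤ/8

Derivation:
rank_ℚ(R)=4; free=4−4=0
SNF(R) diag = [2, 4, 8, 8] → torsion [2, 4, 8, 8]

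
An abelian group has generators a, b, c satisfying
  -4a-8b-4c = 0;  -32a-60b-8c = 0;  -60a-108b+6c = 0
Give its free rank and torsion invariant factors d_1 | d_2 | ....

rank_ℚ(R)=3; free=3−3=0
SNF(R) diag = [2, 4, 12] → torsion [2, 4, 12]

Answer: M ≅ ℤ/2 ⊕ ℤ/4 ⊕ ℤ/12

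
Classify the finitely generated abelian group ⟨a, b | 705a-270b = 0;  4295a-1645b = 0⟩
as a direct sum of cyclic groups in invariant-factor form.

rank_ℚ(R)=2; free=2−2=0
SNF(R) diag = [5, 15] → torsion [5, 15]

Answer: M ≅ ℤ/5 ⊕ ℤ/15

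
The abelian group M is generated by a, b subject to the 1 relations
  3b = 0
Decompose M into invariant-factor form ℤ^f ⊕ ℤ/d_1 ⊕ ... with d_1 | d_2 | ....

rank_ℚ(R)=1; free=2−1=1
SNF(R) diag = [3] → torsion [3]

Answer: M ≅ ℤ^1 ⊕ ℤ/3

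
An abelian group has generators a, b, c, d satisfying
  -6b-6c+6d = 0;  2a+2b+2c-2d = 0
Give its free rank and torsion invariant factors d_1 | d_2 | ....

rank_ℚ(R)=2; free=4−2=2
SNF(R) diag = [2, 6] → torsion [2, 6]

Answer: M ≅ ℤ^2 ⊕ ℤ/2 ⊕ ℤ/6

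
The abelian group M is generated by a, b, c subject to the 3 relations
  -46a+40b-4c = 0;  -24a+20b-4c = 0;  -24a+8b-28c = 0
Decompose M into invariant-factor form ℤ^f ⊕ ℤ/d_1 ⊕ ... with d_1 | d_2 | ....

Answer: M ≅ ℤ/2 ⊕ ℤ/4 ⊕ ℤ/12

Derivation:
rank_ℚ(R)=3; free=3−3=0
SNF(R) diag = [2, 4, 12] → torsion [2, 4, 12]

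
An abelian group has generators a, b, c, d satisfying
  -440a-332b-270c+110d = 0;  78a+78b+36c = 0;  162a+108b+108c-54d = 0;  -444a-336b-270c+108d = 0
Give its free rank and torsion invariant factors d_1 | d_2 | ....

rank_ℚ(R)=4; free=4−4=0
SNF(R) diag = [2, 6, 18, 54] → torsion [2, 6, 18, 54]

Answer: M ≅ ℤ/2 ⊕ ℤ/6 ⊕ ℤ/18 ⊕ ℤ/54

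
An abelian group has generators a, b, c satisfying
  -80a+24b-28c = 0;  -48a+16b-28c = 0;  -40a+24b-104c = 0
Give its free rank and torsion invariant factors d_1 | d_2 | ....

rank_ℚ(R)=3; free=3−3=0
SNF(R) diag = [4, 8, 24] → torsion [4, 8, 24]

Answer: M ≅ ℤ/4 ⊕ ℤ/8 ⊕ ℤ/24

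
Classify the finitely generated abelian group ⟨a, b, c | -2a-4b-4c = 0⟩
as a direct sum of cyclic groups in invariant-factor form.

Answer: M ≅ ℤ^2 ⊕ ℤ/2

Derivation:
rank_ℚ(R)=1; free=3−1=2
SNF(R) diag = [2] → torsion [2]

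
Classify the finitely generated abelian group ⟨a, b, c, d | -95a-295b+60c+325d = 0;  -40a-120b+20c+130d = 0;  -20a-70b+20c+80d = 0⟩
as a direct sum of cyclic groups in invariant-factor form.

rank_ℚ(R)=3; free=4−3=1
SNF(R) diag = [5, 10, 10] → torsion [5, 10, 10]

Answer: M ≅ ℤ^1 ⊕ ℤ/5 ⊕ ℤ/10 ⊕ ℤ/10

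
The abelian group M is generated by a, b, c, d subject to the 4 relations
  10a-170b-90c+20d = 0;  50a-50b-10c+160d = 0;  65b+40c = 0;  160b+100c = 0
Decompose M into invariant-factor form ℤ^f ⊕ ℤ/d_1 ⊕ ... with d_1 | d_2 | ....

rank_ℚ(R)=4; free=4−4=0
SNF(R) diag = [5, 10, 20, 60] → torsion [5, 10, 20, 60]

Answer: M ≅ ℤ/5 ⊕ ℤ/10 ⊕ ℤ/20 ⊕ ℤ/60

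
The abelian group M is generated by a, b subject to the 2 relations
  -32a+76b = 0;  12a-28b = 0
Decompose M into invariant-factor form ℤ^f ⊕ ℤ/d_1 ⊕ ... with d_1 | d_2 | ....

Answer: M ≅ ℤ/4 ⊕ ℤ/4

Derivation:
rank_ℚ(R)=2; free=2−2=0
SNF(R) diag = [4, 4] → torsion [4, 4]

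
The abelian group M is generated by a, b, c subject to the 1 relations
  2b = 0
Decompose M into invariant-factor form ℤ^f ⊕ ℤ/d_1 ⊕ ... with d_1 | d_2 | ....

Answer: M ≅ ℤ^2 ⊕ ℤ/2

Derivation:
rank_ℚ(R)=1; free=3−1=2
SNF(R) diag = [2] → torsion [2]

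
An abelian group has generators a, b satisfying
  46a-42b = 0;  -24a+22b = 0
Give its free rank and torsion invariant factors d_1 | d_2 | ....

rank_ℚ(R)=2; free=2−2=0
SNF(R) diag = [2, 2] → torsion [2, 2]

Answer: M ≅ ℤ/2 ⊕ ℤ/2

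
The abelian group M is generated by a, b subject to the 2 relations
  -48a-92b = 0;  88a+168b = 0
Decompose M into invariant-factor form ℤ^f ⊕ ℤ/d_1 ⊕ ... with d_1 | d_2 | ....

Answer: M ≅ ℤ/4 ⊕ ℤ/8

Derivation:
rank_ℚ(R)=2; free=2−2=0
SNF(R) diag = [4, 8] → torsion [4, 8]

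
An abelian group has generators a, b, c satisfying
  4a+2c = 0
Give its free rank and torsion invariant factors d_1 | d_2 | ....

Answer: M ≅ ℤ^2 ⊕ ℤ/2

Derivation:
rank_ℚ(R)=1; free=3−1=2
SNF(R) diag = [2] → torsion [2]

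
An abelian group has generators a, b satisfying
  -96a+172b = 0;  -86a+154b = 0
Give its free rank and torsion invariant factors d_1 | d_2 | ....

rank_ℚ(R)=2; free=2−2=0
SNF(R) diag = [2, 4] → torsion [2, 4]

Answer: M ≅ ℤ/2 ⊕ ℤ/4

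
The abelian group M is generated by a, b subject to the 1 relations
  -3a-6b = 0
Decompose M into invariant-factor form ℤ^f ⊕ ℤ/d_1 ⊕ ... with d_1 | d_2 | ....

rank_ℚ(R)=1; free=2−1=1
SNF(R) diag = [3] → torsion [3]

Answer: M ≅ ℤ^1 ⊕ ℤ/3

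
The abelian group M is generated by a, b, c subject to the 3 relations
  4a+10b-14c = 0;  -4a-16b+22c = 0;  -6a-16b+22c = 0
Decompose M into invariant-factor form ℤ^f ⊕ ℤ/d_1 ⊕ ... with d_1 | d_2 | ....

rank_ℚ(R)=3; free=3−3=0
SNF(R) diag = [2, 2, 2] → torsion [2, 2, 2]

Answer: M ≅ ℤ/2 ⊕ ℤ/2 ⊕ ℤ/2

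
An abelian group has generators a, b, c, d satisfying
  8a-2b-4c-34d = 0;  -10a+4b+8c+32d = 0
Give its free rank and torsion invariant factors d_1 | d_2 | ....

rank_ℚ(R)=2; free=4−2=2
SNF(R) diag = [2, 6] → torsion [2, 6]

Answer: M ≅ ℤ^2 ⊕ ℤ/2 ⊕ ℤ/6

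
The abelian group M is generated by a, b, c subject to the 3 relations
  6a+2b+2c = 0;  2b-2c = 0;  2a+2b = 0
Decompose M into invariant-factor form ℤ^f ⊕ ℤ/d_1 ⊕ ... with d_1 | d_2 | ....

Answer: M ≅ ℤ/2 ⊕ ℤ/2 ⊕ ℤ/2

Derivation:
rank_ℚ(R)=3; free=3−3=0
SNF(R) diag = [2, 2, 2] → torsion [2, 2, 2]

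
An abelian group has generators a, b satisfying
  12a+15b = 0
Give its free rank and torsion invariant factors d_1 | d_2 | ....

rank_ℚ(R)=1; free=2−1=1
SNF(R) diag = [3] → torsion [3]

Answer: M ≅ ℤ^1 ⊕ ℤ/3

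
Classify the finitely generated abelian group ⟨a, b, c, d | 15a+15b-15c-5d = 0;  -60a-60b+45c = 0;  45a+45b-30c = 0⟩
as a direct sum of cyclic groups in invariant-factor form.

Answer: M ≅ ℤ^1 ⊕ ℤ/5 ⊕ ℤ/15 ⊕ ℤ/15

Derivation:
rank_ℚ(R)=3; free=4−3=1
SNF(R) diag = [5, 15, 15] → torsion [5, 15, 15]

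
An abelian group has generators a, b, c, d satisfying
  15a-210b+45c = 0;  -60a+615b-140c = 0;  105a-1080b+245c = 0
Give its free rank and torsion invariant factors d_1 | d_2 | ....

rank_ℚ(R)=3; free=4−3=1
SNF(R) diag = [5, 15, 30] → torsion [5, 15, 30]

Answer: M ≅ ℤ^1 ⊕ ℤ/5 ⊕ ℤ/15 ⊕ ℤ/30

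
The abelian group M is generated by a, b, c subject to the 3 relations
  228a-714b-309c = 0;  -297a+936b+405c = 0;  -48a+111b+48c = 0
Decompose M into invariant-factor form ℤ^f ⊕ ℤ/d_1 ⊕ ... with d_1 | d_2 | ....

Answer: M ≅ ℤ/3 ⊕ ℤ/9 ⊕ ℤ/27

Derivation:
rank_ℚ(R)=3; free=3−3=0
SNF(R) diag = [3, 9, 27] → torsion [3, 9, 27]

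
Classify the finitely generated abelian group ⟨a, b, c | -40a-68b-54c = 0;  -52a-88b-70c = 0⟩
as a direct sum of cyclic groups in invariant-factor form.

rank_ℚ(R)=2; free=3−2=1
SNF(R) diag = [2, 4] → torsion [2, 4]

Answer: M ≅ ℤ^1 ⊕ ℤ/2 ⊕ ℤ/4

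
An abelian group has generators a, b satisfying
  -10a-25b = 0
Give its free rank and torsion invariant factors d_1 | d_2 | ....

Answer: M ≅ ℤ^1 ⊕ ℤ/5

Derivation:
rank_ℚ(R)=1; free=2−1=1
SNF(R) diag = [5] → torsion [5]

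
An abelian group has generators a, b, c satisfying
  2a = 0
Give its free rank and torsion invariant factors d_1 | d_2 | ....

rank_ℚ(R)=1; free=3−1=2
SNF(R) diag = [2] → torsion [2]

Answer: M ≅ ℤ^2 ⊕ ℤ/2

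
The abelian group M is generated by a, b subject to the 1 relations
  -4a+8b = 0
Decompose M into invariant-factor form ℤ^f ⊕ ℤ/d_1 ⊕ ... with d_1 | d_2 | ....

Answer: M ≅ ℤ^1 ⊕ ℤ/4

Derivation:
rank_ℚ(R)=1; free=2−1=1
SNF(R) diag = [4] → torsion [4]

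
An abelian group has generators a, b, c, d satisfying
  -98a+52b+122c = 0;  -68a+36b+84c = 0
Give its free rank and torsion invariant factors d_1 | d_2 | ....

Answer: M ≅ ℤ^2 ⊕ ℤ/2 ⊕ ℤ/4

Derivation:
rank_ℚ(R)=2; free=4−2=2
SNF(R) diag = [2, 4] → torsion [2, 4]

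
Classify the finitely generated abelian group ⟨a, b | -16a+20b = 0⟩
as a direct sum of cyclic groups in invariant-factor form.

rank_ℚ(R)=1; free=2−1=1
SNF(R) diag = [4] → torsion [4]

Answer: M ≅ ℤ^1 ⊕ ℤ/4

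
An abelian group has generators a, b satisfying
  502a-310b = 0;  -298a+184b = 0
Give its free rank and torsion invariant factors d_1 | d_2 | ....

rank_ℚ(R)=2; free=2−2=0
SNF(R) diag = [2, 6] → torsion [2, 6]

Answer: M ≅ ℤ/2 ⊕ ℤ/6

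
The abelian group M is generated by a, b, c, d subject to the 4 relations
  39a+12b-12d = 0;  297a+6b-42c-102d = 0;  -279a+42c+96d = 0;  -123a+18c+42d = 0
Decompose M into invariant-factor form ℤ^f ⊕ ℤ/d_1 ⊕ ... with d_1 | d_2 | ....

rank_ℚ(R)=4; free=4−4=0
SNF(R) diag = [3, 6, 6, 6] → torsion [3, 6, 6, 6]

Answer: M ≅ ℤ/3 ⊕ ℤ/6 ⊕ ℤ/6 ⊕ ℤ/6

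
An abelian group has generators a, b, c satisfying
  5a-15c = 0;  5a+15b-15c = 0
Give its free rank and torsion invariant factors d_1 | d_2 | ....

rank_ℚ(R)=2; free=3−2=1
SNF(R) diag = [5, 15] → torsion [5, 15]

Answer: M ≅ ℤ^1 ⊕ ℤ/5 ⊕ ℤ/15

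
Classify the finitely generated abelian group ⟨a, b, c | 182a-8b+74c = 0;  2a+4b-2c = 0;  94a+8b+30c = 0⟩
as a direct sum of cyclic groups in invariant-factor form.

rank_ℚ(R)=3; free=3−3=0
SNF(R) diag = [2, 4, 12] → torsion [2, 4, 12]

Answer: M ≅ ℤ/2 ⊕ ℤ/4 ⊕ ℤ/12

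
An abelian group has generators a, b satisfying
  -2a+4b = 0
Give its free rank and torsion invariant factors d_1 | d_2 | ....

rank_ℚ(R)=1; free=2−1=1
SNF(R) diag = [2] → torsion [2]

Answer: M ≅ ℤ^1 ⊕ ℤ/2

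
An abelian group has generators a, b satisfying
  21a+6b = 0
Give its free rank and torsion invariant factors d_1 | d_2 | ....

rank_ℚ(R)=1; free=2−1=1
SNF(R) diag = [3] → torsion [3]

Answer: M ≅ ℤ^1 ⊕ ℤ/3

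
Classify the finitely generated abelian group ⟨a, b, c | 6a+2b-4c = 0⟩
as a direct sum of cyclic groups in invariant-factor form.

rank_ℚ(R)=1; free=3−1=2
SNF(R) diag = [2] → torsion [2]

Answer: M ≅ ℤ^2 ⊕ ℤ/2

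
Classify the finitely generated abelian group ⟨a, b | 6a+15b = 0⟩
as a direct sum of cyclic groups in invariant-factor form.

Answer: M ≅ ℤ^1 ⊕ ℤ/3

Derivation:
rank_ℚ(R)=1; free=2−1=1
SNF(R) diag = [3] → torsion [3]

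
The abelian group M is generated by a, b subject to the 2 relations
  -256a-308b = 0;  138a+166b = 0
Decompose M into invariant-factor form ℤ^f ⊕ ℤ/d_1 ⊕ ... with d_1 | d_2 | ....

rank_ℚ(R)=2; free=2−2=0
SNF(R) diag = [2, 4] → torsion [2, 4]

Answer: M ≅ ℤ/2 ⊕ ℤ/4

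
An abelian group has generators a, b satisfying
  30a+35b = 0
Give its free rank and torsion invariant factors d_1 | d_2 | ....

rank_ℚ(R)=1; free=2−1=1
SNF(R) diag = [5] → torsion [5]

Answer: M ≅ ℤ^1 ⊕ ℤ/5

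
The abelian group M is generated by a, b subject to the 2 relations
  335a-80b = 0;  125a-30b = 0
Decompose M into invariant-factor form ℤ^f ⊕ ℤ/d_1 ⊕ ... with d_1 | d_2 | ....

rank_ℚ(R)=2; free=2−2=0
SNF(R) diag = [5, 10] → torsion [5, 10]

Answer: M ≅ ℤ/5 ⊕ ℤ/10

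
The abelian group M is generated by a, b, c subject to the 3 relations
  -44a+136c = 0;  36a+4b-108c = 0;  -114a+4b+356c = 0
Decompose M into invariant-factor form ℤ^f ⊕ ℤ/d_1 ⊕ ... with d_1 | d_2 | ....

rank_ℚ(R)=3; free=3−3=0
SNF(R) diag = [2, 4, 8] → torsion [2, 4, 8]

Answer: M ≅ ℤ/2 ⊕ ℤ/4 ⊕ ℤ/8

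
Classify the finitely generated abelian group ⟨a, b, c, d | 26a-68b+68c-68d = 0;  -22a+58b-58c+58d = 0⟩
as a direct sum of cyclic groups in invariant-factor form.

Answer: M ≅ ℤ^2 ⊕ ℤ/2 ⊕ ℤ/6

Derivation:
rank_ℚ(R)=2; free=4−2=2
SNF(R) diag = [2, 6] → torsion [2, 6]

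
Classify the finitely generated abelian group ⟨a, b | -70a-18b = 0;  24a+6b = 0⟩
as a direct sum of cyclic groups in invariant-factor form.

Answer: M ≅ ℤ/2 ⊕ ℤ/6

Derivation:
rank_ℚ(R)=2; free=2−2=0
SNF(R) diag = [2, 6] → torsion [2, 6]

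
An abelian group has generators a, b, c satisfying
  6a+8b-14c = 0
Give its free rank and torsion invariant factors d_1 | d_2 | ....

rank_ℚ(R)=1; free=3−1=2
SNF(R) diag = [2] → torsion [2]

Answer: M ≅ ℤ^2 ⊕ ℤ/2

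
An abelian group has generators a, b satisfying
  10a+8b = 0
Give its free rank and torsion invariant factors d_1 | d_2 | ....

rank_ℚ(R)=1; free=2−1=1
SNF(R) diag = [2] → torsion [2]

Answer: M ≅ ℤ^1 ⊕ ℤ/2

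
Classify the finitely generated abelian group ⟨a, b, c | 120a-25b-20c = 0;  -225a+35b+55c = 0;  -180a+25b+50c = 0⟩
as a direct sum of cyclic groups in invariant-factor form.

Answer: M ≅ ℤ/5 ⊕ ℤ/15 ⊕ ℤ/30

Derivation:
rank_ℚ(R)=3; free=3−3=0
SNF(R) diag = [5, 15, 30] → torsion [5, 15, 30]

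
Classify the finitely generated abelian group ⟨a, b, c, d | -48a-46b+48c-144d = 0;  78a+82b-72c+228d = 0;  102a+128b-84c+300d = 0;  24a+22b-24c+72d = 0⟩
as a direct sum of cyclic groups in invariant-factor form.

Answer: M ≅ ℤ/2 ⊕ ℤ/6 ⊕ ℤ/12 ⊕ ℤ/24

Derivation:
rank_ℚ(R)=4; free=4−4=0
SNF(R) diag = [2, 6, 12, 24] → torsion [2, 6, 12, 24]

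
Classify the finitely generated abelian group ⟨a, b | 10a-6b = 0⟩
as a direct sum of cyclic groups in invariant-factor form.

rank_ℚ(R)=1; free=2−1=1
SNF(R) diag = [2] → torsion [2]

Answer: M ≅ ℤ^1 ⊕ ℤ/2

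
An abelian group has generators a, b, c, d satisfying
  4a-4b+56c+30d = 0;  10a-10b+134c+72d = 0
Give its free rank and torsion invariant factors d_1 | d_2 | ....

rank_ℚ(R)=2; free=4−2=2
SNF(R) diag = [2, 6] → torsion [2, 6]

Answer: M ≅ ℤ^2 ⊕ ℤ/2 ⊕ ℤ/6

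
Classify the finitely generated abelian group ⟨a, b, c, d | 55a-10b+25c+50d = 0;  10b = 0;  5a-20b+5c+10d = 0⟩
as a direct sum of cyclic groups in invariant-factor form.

Answer: M ≅ ℤ^1 ⊕ ℤ/5 ⊕ ℤ/10 ⊕ ℤ/30

Derivation:
rank_ℚ(R)=3; free=4−3=1
SNF(R) diag = [5, 10, 30] → torsion [5, 10, 30]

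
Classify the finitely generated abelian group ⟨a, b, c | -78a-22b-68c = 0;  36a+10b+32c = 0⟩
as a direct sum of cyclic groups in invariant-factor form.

rank_ℚ(R)=2; free=3−2=1
SNF(R) diag = [2, 6] → torsion [2, 6]

Answer: M ≅ ℤ^1 ⊕ ℤ/2 ⊕ ℤ/6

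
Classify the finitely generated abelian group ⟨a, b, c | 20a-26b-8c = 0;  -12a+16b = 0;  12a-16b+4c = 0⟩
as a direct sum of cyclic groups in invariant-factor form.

rank_ℚ(R)=3; free=3−3=0
SNF(R) diag = [2, 4, 4] → torsion [2, 4, 4]

Answer: M ≅ ℤ/2 ⊕ ℤ/4 ⊕ ℤ/4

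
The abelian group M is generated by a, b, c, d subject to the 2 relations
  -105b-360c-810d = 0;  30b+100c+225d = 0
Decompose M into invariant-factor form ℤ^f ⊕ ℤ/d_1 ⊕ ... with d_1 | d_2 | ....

rank_ℚ(R)=2; free=4−2=2
SNF(R) diag = [5, 15] → torsion [5, 15]

Answer: M ≅ ℤ^2 ⊕ ℤ/5 ⊕ ℤ/15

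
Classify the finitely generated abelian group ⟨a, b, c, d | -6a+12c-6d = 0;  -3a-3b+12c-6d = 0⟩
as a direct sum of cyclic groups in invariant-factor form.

Answer: M ≅ ℤ^2 ⊕ ℤ/3 ⊕ ℤ/6

Derivation:
rank_ℚ(R)=2; free=4−2=2
SNF(R) diag = [3, 6] → torsion [3, 6]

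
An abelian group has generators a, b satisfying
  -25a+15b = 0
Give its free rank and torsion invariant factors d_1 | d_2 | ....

Answer: M ≅ ℤ^1 ⊕ ℤ/5

Derivation:
rank_ℚ(R)=1; free=2−1=1
SNF(R) diag = [5] → torsion [5]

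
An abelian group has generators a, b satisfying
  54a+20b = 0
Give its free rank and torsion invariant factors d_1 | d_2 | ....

rank_ℚ(R)=1; free=2−1=1
SNF(R) diag = [2] → torsion [2]

Answer: M ≅ ℤ^1 ⊕ ℤ/2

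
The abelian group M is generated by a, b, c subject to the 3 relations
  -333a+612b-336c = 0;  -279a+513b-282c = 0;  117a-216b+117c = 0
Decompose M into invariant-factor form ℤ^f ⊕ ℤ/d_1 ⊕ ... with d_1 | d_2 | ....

rank_ℚ(R)=3; free=3−3=0
SNF(R) diag = [3, 9, 9] → torsion [3, 9, 9]

Answer: M ≅ ℤ/3 ⊕ ℤ/9 ⊕ ℤ/9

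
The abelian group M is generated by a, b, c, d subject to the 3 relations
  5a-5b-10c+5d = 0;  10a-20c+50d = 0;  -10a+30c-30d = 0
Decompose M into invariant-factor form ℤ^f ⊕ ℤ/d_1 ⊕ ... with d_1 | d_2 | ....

rank_ℚ(R)=3; free=4−3=1
SNF(R) diag = [5, 10, 10] → torsion [5, 10, 10]

Answer: M ≅ ℤ^1 ⊕ ℤ/5 ⊕ ℤ/10 ⊕ ℤ/10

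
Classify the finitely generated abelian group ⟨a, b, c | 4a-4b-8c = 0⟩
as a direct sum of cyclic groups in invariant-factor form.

rank_ℚ(R)=1; free=3−1=2
SNF(R) diag = [4] → torsion [4]

Answer: M ≅ ℤ^2 ⊕ ℤ/4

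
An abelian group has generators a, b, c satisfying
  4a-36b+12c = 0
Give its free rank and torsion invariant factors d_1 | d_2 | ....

Answer: M ≅ ℤ^2 ⊕ ℤ/4

Derivation:
rank_ℚ(R)=1; free=3−1=2
SNF(R) diag = [4] → torsion [4]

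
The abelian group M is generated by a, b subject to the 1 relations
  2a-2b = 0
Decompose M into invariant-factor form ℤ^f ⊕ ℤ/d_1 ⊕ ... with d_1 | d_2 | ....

rank_ℚ(R)=1; free=2−1=1
SNF(R) diag = [2] → torsion [2]

Answer: M ≅ ℤ^1 ⊕ ℤ/2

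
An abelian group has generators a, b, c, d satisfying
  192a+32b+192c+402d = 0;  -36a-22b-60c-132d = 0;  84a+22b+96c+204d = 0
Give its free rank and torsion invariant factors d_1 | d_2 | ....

rank_ℚ(R)=3; free=4−3=1
SNF(R) diag = [2, 6, 12] → torsion [2, 6, 12]

Answer: M ≅ ℤ^1 ⊕ ℤ/2 ⊕ ℤ/6 ⊕ ℤ/12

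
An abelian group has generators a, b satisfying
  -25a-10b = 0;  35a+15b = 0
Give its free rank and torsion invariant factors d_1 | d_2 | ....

Answer: M ≅ ℤ/5 ⊕ ℤ/5

Derivation:
rank_ℚ(R)=2; free=2−2=0
SNF(R) diag = [5, 5] → torsion [5, 5]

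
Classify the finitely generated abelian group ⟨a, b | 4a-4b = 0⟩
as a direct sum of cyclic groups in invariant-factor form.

Answer: M ≅ ℤ^1 ⊕ ℤ/4

Derivation:
rank_ℚ(R)=1; free=2−1=1
SNF(R) diag = [4] → torsion [4]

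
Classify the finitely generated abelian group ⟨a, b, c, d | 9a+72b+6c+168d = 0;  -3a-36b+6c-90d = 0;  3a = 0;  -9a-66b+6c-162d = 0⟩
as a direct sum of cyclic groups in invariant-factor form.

rank_ℚ(R)=4; free=4−4=0
SNF(R) diag = [3, 6, 6, 6] → torsion [3, 6, 6, 6]

Answer: M ≅ ℤ/3 ⊕ ℤ/6 ⊕ ℤ/6 ⊕ ℤ/6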